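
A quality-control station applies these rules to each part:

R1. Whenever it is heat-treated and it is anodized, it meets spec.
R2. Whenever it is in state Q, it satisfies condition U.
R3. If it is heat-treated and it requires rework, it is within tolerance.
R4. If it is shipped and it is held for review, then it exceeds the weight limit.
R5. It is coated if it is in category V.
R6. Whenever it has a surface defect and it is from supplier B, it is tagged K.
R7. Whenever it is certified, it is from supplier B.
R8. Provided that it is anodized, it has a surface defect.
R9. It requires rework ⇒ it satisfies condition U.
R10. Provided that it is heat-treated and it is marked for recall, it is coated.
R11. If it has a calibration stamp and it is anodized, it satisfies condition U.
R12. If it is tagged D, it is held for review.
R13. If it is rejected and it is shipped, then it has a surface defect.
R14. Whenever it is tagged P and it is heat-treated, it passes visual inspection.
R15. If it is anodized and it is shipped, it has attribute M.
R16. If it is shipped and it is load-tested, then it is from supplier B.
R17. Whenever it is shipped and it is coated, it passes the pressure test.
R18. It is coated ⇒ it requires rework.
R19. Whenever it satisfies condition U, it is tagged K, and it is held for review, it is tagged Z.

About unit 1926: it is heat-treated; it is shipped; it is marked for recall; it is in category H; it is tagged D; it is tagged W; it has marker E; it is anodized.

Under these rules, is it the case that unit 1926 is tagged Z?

No

Forward chaining from the given facts derives: meets spec, has a surface defect, is coated, is held for review, has attribute M, passes the pressure test, requires rework, is within tolerance, exceeds the weight limit, satisfies condition U.
The only rule concluding "it is tagged Z" is R19, which needs "it is tagged K"; that is never established.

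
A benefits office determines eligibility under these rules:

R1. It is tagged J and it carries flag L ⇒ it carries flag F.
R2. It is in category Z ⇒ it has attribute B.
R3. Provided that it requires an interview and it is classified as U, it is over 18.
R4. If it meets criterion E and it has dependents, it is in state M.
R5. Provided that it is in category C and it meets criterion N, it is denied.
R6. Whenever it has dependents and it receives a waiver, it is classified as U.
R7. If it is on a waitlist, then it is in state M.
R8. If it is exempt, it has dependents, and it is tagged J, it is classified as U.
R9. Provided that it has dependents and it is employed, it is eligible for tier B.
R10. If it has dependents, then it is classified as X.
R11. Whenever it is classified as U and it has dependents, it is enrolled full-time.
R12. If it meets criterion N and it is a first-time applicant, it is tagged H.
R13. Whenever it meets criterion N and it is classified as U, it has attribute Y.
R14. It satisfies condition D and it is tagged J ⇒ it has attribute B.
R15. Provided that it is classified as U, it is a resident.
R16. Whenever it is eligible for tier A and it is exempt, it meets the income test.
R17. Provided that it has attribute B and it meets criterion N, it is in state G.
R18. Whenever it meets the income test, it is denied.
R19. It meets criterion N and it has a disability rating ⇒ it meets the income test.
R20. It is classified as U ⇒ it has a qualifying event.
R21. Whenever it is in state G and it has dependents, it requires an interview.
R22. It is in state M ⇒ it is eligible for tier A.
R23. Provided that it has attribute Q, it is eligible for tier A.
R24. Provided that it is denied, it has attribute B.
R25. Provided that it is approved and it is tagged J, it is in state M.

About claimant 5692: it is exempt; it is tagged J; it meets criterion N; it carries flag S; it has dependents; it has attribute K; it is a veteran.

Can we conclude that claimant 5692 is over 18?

No

Forward chaining from the given facts derives: is classified as U, is classified as X, is enrolled full-time, has attribute Y, is a resident, has a qualifying event.
The only rule concluding "it is over 18" is R3, which needs "it requires an interview"; that is never established.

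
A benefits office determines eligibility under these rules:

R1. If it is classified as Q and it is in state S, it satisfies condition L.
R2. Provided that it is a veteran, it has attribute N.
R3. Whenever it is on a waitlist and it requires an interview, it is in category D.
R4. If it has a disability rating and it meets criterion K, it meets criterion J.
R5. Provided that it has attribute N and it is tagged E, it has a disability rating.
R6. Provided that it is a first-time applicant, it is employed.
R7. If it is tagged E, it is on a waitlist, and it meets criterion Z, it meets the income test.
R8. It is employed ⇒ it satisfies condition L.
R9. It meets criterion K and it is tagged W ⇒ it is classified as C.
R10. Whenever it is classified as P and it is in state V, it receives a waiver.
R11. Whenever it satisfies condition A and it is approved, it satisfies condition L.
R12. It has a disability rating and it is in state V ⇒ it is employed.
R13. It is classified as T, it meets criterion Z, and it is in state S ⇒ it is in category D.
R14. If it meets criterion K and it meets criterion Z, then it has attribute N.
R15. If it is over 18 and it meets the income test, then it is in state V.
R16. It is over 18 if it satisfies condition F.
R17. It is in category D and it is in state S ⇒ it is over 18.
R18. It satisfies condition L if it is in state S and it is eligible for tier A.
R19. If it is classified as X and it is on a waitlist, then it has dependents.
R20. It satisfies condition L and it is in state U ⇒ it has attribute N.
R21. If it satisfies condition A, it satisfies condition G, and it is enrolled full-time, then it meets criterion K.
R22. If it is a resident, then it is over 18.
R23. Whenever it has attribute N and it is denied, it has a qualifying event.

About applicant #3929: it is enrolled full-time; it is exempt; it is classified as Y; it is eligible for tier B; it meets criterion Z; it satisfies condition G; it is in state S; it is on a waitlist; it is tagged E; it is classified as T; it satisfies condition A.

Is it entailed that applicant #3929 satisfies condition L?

Yes

By R7 (it is tagged E, it is on a waitlist, it meets criterion Z): it meets the income test.
By R13 (it is classified as T, it meets criterion Z, it is in state S): it is in category D.
By R17 (it is in category D, it is in state S): it is over 18.
By R21 (it satisfies condition A, it satisfies condition G, it is enrolled full-time): it meets criterion K.
By R14 (it meets criterion K, it meets criterion Z): it has attribute N.
By R15 (it is over 18, it meets the income test): it is in state V.
By R5 (it has attribute N, it is tagged E): it has a disability rating.
By R12 (it has a disability rating, it is in state V): it is employed.
By R8 (it is employed): it satisfies condition L.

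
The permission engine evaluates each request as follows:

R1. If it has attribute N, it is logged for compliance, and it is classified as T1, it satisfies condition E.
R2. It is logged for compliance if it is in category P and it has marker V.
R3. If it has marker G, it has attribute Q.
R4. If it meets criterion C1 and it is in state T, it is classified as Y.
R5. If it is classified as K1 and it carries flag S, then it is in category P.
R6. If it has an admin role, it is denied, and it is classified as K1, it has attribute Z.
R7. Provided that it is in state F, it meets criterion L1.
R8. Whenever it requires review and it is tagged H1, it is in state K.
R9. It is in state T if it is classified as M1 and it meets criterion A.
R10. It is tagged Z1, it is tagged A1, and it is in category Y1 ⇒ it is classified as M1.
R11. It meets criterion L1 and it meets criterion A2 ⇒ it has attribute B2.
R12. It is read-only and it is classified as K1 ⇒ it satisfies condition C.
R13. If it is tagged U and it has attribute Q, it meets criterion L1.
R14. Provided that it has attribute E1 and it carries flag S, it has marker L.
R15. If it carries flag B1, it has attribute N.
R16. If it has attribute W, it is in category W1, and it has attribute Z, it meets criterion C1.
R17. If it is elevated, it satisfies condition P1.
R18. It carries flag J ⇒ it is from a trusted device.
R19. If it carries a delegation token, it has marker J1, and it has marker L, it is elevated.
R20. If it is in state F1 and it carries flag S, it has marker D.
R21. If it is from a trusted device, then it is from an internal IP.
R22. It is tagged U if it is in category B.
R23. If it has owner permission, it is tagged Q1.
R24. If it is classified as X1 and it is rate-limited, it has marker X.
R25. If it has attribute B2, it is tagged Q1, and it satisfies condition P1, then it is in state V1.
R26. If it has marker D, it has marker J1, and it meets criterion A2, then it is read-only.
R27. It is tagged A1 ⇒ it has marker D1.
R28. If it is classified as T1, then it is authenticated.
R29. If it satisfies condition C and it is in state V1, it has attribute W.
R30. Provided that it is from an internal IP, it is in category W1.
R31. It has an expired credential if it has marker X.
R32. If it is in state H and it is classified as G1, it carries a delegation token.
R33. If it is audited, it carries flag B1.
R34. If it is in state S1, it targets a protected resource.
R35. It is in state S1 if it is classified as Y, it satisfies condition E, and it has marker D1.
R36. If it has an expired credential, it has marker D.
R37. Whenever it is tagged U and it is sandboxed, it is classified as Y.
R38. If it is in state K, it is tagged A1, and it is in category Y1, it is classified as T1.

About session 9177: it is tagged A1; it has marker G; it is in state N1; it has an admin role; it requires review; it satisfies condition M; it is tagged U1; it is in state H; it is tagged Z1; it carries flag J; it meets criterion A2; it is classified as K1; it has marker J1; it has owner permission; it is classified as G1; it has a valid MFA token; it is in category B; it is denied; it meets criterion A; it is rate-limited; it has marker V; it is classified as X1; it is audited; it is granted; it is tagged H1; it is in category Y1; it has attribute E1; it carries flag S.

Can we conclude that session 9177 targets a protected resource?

By R3 (it has marker G): it has attribute Q.
By R5 (it is classified as K1, it carries flag S): it is in category P.
By R6 (it has an admin role, it is denied, it is classified as K1): it has attribute Z.
By R8 (it requires review, it is tagged H1): it is in state K.
By R10 (it is tagged Z1, it is tagged A1, it is in category Y1): it is classified as M1.
By R14 (it has attribute E1, it carries flag S): it has marker L.
By R18 (it carries flag J): it is from a trusted device.
By R21 (it is from a trusted device): it is from an internal IP.
By R22 (it is in category B): it is tagged U.
By R23 (it has owner permission): it is tagged Q1.
By R24 (it is classified as X1, it is rate-limited): it has marker X.
By R27 (it is tagged A1): it has marker D1.
By R30 (it is from an internal IP): it is in category W1.
By R31 (it has marker X): it has an expired credential.
By R32 (it is in state H, it is classified as G1): it carries a delegation token.
By R33 (it is audited): it carries flag B1.
By R36 (it has an expired credential): it has marker D.
By R38 (it is in state K, it is tagged A1, it is in category Y1): it is classified as T1.
By R2 (it is in category P, it has marker V): it is logged for compliance.
By R9 (it is classified as M1, it meets criterion A): it is in state T.
By R13 (it is tagged U, it has attribute Q): it meets criterion L1.
By R15 (it carries flag B1): it has attribute N.
By R19 (it carries a delegation token, it has marker J1, it has marker L): it is elevated.
By R26 (it has marker D, it has marker J1, it meets criterion A2): it is read-only.
By R1 (it has attribute N, it is logged for compliance, it is classified as T1): it satisfies condition E.
By R11 (it meets criterion L1, it meets criterion A2): it has attribute B2.
By R12 (it is read-only, it is classified as K1): it satisfies condition C.
By R17 (it is elevated): it satisfies condition P1.
By R25 (it has attribute B2, it is tagged Q1, it satisfies condition P1): it is in state V1.
By R29 (it satisfies condition C, it is in state V1): it has attribute W.
By R16 (it has attribute W, it is in category W1, it has attribute Z): it meets criterion C1.
By R4 (it meets criterion C1, it is in state T): it is classified as Y.
By R35 (it is classified as Y, it satisfies condition E, it has marker D1): it is in state S1.
By R34 (it is in state S1): it targets a protected resource.

Yes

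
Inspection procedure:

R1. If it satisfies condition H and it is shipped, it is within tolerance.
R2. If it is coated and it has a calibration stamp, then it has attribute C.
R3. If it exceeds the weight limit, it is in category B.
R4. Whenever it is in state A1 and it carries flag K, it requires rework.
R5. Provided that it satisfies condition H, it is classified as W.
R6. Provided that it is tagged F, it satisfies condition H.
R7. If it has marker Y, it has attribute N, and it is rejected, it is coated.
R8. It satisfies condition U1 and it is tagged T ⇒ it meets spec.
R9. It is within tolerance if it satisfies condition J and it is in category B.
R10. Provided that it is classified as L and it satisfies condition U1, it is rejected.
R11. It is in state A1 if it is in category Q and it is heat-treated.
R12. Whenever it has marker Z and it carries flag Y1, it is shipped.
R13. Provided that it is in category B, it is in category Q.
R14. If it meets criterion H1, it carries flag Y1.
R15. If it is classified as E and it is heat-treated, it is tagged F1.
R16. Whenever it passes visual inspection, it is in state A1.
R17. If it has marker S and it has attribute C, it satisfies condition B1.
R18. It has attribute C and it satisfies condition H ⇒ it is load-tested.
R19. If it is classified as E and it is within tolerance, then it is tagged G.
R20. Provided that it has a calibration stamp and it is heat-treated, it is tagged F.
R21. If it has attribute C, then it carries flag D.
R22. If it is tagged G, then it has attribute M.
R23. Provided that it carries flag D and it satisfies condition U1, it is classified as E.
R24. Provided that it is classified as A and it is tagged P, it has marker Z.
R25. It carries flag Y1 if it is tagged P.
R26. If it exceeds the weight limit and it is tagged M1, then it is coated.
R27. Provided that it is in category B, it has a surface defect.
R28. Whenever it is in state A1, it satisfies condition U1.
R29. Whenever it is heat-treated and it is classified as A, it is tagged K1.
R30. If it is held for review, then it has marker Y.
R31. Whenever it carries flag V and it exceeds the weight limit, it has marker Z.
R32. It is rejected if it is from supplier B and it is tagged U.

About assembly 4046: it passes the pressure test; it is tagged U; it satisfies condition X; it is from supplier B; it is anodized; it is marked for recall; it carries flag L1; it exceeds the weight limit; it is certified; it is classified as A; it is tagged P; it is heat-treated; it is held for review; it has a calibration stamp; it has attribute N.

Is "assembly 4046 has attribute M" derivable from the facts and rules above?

Yes

By R3 (it exceeds the weight limit): it is in category B.
By R13 (it is in category B): it is in category Q.
By R20 (it has a calibration stamp, it is heat-treated): it is tagged F.
By R24 (it is classified as A, it is tagged P): it has marker Z.
By R25 (it is tagged P): it carries flag Y1.
By R30 (it is held for review): it has marker Y.
By R32 (it is from supplier B, it is tagged U): it is rejected.
By R6 (it is tagged F): it satisfies condition H.
By R7 (it has marker Y, it has attribute N, it is rejected): it is coated.
By R11 (it is in category Q, it is heat-treated): it is in state A1.
By R12 (it has marker Z, it carries flag Y1): it is shipped.
By R28 (it is in state A1): it satisfies condition U1.
By R1 (it satisfies condition H, it is shipped): it is within tolerance.
By R2 (it is coated, it has a calibration stamp): it has attribute C.
By R21 (it has attribute C): it carries flag D.
By R23 (it carries flag D, it satisfies condition U1): it is classified as E.
By R19 (it is classified as E, it is within tolerance): it is tagged G.
By R22 (it is tagged G): it has attribute M.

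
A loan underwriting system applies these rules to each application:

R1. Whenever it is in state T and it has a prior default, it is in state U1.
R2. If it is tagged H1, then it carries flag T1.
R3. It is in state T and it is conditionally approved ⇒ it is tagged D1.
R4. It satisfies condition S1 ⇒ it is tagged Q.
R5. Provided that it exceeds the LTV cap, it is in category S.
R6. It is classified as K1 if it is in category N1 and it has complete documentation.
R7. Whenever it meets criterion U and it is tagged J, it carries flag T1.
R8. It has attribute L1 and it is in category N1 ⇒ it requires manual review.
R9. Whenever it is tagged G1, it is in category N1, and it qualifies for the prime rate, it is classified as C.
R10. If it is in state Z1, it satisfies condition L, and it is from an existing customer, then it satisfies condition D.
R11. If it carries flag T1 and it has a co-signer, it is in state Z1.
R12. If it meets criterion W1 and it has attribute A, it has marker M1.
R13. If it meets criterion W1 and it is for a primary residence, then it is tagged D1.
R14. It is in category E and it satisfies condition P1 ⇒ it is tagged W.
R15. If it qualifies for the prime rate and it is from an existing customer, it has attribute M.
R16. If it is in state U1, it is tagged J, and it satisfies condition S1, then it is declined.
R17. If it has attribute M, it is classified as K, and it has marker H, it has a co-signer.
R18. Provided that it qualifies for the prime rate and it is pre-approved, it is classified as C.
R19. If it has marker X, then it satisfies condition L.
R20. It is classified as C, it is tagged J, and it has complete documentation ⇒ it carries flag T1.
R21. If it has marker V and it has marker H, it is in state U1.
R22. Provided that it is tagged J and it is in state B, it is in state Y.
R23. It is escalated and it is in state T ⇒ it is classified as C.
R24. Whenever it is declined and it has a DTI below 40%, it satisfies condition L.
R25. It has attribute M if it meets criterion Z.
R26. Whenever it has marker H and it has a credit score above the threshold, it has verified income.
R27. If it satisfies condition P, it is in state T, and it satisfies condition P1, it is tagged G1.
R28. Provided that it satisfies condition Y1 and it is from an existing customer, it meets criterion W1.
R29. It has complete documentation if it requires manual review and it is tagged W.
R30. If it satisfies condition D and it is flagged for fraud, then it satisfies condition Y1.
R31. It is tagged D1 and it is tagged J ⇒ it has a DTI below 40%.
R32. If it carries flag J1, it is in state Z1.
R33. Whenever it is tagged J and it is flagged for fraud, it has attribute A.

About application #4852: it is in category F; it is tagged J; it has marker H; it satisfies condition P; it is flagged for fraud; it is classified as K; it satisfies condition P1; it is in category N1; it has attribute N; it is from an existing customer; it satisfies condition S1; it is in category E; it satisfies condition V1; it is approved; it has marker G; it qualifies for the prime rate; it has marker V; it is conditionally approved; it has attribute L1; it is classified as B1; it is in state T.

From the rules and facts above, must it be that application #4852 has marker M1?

Yes

By R3 (it is in state T, it is conditionally approved): it is tagged D1.
By R8 (it has attribute L1, it is in category N1): it requires manual review.
By R14 (it is in category E, it satisfies condition P1): it is tagged W.
By R15 (it qualifies for the prime rate, it is from an existing customer): it has attribute M.
By R17 (it has attribute M, it is classified as K, it has marker H): it has a co-signer.
By R21 (it has marker V, it has marker H): it is in state U1.
By R27 (it satisfies condition P, it is in state T, it satisfies condition P1): it is tagged G1.
By R29 (it requires manual review, it is tagged W): it has complete documentation.
By R31 (it is tagged D1, it is tagged J): it has a DTI below 40%.
By R33 (it is tagged J, it is flagged for fraud): it has attribute A.
By R9 (it is tagged G1, it is in category N1, it qualifies for the prime rate): it is classified as C.
By R16 (it is in state U1, it is tagged J, it satisfies condition S1): it is declined.
By R20 (it is classified as C, it is tagged J, it has complete documentation): it carries flag T1.
By R24 (it is declined, it has a DTI below 40%): it satisfies condition L.
By R11 (it carries flag T1, it has a co-signer): it is in state Z1.
By R10 (it is in state Z1, it satisfies condition L, it is from an existing customer): it satisfies condition D.
By R30 (it satisfies condition D, it is flagged for fraud): it satisfies condition Y1.
By R28 (it satisfies condition Y1, it is from an existing customer): it meets criterion W1.
By R12 (it meets criterion W1, it has attribute A): it has marker M1.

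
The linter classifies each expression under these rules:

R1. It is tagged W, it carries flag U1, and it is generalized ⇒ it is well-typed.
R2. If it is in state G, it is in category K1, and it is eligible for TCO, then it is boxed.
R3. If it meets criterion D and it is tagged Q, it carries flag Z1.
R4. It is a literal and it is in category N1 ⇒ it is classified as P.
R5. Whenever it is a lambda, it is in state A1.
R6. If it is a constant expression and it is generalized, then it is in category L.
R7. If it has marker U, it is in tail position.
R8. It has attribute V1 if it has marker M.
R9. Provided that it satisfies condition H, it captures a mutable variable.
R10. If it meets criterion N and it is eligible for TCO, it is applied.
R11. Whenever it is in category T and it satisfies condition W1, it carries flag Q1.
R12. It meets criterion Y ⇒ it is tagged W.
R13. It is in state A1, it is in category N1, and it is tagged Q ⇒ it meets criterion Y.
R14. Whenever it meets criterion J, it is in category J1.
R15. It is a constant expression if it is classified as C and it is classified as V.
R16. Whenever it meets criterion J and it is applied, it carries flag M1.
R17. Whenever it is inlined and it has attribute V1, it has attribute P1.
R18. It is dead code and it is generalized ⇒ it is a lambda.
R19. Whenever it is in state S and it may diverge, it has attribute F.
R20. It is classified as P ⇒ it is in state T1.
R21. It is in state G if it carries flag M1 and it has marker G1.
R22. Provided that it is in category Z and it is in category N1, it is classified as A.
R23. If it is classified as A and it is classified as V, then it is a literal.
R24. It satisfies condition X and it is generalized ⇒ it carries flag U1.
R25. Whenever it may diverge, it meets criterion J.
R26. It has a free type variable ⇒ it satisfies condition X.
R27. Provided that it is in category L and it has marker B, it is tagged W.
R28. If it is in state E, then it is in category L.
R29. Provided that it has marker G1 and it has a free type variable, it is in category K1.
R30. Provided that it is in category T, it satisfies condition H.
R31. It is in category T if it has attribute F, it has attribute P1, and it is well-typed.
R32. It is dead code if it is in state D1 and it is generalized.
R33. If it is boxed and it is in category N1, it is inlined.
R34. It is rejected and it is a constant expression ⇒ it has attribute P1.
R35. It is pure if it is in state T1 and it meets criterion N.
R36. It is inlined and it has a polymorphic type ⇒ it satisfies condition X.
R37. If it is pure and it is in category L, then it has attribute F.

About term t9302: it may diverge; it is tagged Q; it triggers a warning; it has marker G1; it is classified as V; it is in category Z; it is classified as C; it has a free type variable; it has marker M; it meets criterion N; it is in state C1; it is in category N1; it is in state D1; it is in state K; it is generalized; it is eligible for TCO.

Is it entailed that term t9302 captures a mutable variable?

By R8 (it has marker M): it has attribute V1.
By R10 (it meets criterion N, it is eligible for TCO): it is applied.
By R15 (it is classified as C, it is classified as V): it is a constant expression.
By R22 (it is in category Z, it is in category N1): it is classified as A.
By R23 (it is classified as A, it is classified as V): it is a literal.
By R25 (it may diverge): it meets criterion J.
By R26 (it has a free type variable): it satisfies condition X.
By R29 (it has marker G1, it has a free type variable): it is in category K1.
By R32 (it is in state D1, it is generalized): it is dead code.
By R4 (it is a literal, it is in category N1): it is classified as P.
By R6 (it is a constant expression, it is generalized): it is in category L.
By R16 (it meets criterion J, it is applied): it carries flag M1.
By R18 (it is dead code, it is generalized): it is a lambda.
By R20 (it is classified as P): it is in state T1.
By R21 (it carries flag M1, it has marker G1): it is in state G.
By R24 (it satisfies condition X, it is generalized): it carries flag U1.
By R35 (it is in state T1, it meets criterion N): it is pure.
By R37 (it is pure, it is in category L): it has attribute F.
By R2 (it is in state G, it is in category K1, it is eligible for TCO): it is boxed.
By R5 (it is a lambda): it is in state A1.
By R13 (it is in state A1, it is in category N1, it is tagged Q): it meets criterion Y.
By R33 (it is boxed, it is in category N1): it is inlined.
By R12 (it meets criterion Y): it is tagged W.
By R17 (it is inlined, it has attribute V1): it has attribute P1.
By R1 (it is tagged W, it carries flag U1, it is generalized): it is well-typed.
By R31 (it has attribute F, it has attribute P1, it is well-typed): it is in category T.
By R30 (it is in category T): it satisfies condition H.
By R9 (it satisfies condition H): it captures a mutable variable.

Yes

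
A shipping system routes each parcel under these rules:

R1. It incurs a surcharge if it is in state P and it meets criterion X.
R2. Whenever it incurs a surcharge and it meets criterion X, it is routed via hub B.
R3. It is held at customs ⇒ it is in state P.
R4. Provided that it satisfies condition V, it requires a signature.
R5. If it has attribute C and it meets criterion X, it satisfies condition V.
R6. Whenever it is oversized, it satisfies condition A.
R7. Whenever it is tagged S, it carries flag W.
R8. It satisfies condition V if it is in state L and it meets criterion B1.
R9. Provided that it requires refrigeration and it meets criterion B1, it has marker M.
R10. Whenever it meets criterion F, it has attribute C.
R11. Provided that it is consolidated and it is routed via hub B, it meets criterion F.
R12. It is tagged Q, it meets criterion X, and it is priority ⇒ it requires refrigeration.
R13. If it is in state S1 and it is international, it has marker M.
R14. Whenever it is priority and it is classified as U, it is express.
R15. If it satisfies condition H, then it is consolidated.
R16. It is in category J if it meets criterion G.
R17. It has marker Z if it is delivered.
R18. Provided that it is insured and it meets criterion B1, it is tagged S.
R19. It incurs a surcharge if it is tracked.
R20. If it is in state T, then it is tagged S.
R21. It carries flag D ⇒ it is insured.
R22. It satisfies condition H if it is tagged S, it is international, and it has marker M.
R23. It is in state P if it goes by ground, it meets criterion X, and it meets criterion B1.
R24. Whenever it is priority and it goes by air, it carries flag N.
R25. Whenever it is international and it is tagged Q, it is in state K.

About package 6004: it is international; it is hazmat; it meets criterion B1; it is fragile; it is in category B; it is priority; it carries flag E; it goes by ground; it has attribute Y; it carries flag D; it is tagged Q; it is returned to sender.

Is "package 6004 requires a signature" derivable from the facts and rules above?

Forward chaining from the given facts derives: is insured, is in state K, is tagged S, carries flag W.
The only rule concluding "it requires a signature" is R4, which needs "it satisfies condition V"; that is never established.

No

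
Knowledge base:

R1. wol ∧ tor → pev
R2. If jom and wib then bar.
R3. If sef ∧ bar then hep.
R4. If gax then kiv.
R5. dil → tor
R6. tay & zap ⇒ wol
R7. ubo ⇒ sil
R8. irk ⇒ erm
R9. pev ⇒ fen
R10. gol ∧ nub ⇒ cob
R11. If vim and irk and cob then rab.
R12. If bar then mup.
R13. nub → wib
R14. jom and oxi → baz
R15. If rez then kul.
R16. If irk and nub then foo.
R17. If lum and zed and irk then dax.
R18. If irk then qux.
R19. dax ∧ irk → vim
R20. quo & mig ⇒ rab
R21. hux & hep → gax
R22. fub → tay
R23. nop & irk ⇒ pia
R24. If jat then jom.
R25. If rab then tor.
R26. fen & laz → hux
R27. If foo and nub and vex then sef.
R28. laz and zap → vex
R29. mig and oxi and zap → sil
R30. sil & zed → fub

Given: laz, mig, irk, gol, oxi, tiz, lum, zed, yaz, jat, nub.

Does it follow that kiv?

No

Forward chaining from the given facts derives: erm, cob, wib, foo, dax, qux, vim, jom, bar, rab, mup, baz, tor.
The only rule concluding kiv is R4, which needs gax; that is never established.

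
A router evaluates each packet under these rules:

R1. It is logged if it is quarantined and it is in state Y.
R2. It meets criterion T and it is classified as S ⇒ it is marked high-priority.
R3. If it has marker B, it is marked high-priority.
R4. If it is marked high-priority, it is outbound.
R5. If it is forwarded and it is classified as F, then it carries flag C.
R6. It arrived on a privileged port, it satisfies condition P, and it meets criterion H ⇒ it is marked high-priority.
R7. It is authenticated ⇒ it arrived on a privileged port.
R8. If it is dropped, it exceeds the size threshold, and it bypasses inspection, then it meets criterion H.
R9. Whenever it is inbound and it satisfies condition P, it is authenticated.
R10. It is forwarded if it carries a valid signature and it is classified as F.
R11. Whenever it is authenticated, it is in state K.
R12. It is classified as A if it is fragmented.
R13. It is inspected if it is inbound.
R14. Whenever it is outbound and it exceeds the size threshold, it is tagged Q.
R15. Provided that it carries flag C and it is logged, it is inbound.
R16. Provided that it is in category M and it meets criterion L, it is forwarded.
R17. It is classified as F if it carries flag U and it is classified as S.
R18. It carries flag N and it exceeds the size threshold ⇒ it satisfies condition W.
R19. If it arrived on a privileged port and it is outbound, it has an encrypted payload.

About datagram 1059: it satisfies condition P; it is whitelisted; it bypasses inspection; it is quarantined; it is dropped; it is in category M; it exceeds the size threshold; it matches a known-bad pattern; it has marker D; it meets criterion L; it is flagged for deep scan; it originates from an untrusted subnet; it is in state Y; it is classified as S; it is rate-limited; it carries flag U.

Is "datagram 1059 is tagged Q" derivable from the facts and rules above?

By R1 (it is quarantined, it is in state Y): it is logged.
By R8 (it is dropped, it exceeds the size threshold, it bypasses inspection): it meets criterion H.
By R16 (it is in category M, it meets criterion L): it is forwarded.
By R17 (it carries flag U, it is classified as S): it is classified as F.
By R5 (it is forwarded, it is classified as F): it carries flag C.
By R15 (it carries flag C, it is logged): it is inbound.
By R9 (it is inbound, it satisfies condition P): it is authenticated.
By R7 (it is authenticated): it arrived on a privileged port.
By R6 (it arrived on a privileged port, it satisfies condition P, it meets criterion H): it is marked high-priority.
By R4 (it is marked high-priority): it is outbound.
By R14 (it is outbound, it exceeds the size threshold): it is tagged Q.

Yes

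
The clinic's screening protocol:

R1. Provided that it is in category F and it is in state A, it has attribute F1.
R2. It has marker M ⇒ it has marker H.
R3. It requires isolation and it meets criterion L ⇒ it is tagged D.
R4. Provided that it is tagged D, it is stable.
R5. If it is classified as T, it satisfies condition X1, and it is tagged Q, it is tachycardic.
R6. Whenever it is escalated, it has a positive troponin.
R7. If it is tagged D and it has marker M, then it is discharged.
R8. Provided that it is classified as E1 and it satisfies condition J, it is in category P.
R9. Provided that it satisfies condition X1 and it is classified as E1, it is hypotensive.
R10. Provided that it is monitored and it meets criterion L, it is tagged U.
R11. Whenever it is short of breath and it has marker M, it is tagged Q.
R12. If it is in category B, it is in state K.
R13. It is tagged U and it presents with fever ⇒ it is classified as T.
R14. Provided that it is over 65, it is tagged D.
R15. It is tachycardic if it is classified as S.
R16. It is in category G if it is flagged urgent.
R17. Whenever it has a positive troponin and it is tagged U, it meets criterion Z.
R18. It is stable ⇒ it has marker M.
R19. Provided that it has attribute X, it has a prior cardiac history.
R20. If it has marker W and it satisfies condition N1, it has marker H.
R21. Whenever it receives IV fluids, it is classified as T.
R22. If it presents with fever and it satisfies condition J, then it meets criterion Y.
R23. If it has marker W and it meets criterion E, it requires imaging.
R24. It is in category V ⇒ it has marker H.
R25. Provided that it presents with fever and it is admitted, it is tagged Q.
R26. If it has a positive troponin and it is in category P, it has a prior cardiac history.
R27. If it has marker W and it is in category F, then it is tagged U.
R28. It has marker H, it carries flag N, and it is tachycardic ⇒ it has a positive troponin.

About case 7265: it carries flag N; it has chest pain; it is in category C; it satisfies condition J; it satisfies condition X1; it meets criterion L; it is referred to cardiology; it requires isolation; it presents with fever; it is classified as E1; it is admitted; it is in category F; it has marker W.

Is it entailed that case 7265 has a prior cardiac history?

Yes

By R3 (it requires isolation, it meets criterion L): it is tagged D.
By R4 (it is tagged D): it is stable.
By R8 (it is classified as E1, it satisfies condition J): it is in category P.
By R18 (it is stable): it has marker M.
By R25 (it presents with fever, it is admitted): it is tagged Q.
By R27 (it has marker W, it is in category F): it is tagged U.
By R2 (it has marker M): it has marker H.
By R13 (it is tagged U, it presents with fever): it is classified as T.
By R5 (it is classified as T, it satisfies condition X1, it is tagged Q): it is tachycardic.
By R28 (it has marker H, it carries flag N, it is tachycardic): it has a positive troponin.
By R26 (it has a positive troponin, it is in category P): it has a prior cardiac history.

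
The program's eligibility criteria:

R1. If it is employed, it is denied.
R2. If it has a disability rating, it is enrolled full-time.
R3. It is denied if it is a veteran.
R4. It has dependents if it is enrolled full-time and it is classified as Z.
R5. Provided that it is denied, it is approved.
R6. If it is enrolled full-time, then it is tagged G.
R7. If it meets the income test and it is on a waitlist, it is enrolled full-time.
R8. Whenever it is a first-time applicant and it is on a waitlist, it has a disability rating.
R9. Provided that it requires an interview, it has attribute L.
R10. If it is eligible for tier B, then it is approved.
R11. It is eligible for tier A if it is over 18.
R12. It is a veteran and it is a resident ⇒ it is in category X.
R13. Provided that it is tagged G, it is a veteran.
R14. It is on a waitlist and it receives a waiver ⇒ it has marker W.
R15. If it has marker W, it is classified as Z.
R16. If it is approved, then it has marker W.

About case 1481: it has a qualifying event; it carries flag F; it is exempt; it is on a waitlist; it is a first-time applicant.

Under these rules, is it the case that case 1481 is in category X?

No

Forward chaining from the given facts derives: has a disability rating, is enrolled full-time, is tagged G, is a veteran, is denied, is approved, has marker W, is classified as Z, has dependents.
The only rule concluding "it is in category X" is R12, which needs "it is a resident"; that is never established.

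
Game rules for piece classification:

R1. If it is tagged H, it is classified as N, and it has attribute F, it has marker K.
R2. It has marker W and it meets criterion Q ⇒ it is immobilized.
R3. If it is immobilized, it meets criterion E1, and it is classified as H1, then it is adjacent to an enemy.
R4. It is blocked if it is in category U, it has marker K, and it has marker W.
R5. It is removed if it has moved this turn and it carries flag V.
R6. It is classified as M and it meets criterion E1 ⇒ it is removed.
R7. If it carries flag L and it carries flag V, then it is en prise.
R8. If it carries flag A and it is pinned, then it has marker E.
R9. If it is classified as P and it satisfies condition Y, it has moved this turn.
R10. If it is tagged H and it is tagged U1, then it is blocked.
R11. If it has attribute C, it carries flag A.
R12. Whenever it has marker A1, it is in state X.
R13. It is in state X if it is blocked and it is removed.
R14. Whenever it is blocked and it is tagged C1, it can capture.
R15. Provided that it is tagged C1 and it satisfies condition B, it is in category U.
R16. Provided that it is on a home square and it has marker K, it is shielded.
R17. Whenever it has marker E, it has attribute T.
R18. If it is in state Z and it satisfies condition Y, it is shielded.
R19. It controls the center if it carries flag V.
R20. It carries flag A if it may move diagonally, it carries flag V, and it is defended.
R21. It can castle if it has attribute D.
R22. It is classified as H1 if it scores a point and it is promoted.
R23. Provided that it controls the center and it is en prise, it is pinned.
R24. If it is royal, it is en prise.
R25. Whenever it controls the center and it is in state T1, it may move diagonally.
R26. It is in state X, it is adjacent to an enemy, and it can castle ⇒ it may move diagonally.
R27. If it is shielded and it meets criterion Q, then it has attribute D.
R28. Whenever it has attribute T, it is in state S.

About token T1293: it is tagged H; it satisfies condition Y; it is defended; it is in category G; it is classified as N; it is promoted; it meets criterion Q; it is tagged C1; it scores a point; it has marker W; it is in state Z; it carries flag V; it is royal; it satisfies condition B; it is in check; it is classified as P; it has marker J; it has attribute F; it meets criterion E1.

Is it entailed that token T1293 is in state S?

By R1 (it is tagged H, it is classified as N, it has attribute F): it has marker K.
By R2 (it has marker W, it meets criterion Q): it is immobilized.
By R9 (it is classified as P, it satisfies condition Y): it has moved this turn.
By R15 (it is tagged C1, it satisfies condition B): it is in category U.
By R18 (it is in state Z, it satisfies condition Y): it is shielded.
By R19 (it carries flag V): it controls the center.
By R22 (it scores a point, it is promoted): it is classified as H1.
By R24 (it is royal): it is en prise.
By R27 (it is shielded, it meets criterion Q): it has attribute D.
By R3 (it is immobilized, it meets criterion E1, it is classified as H1): it is adjacent to an enemy.
By R4 (it is in category U, it has marker K, it has marker W): it is blocked.
By R5 (it has moved this turn, it carries flag V): it is removed.
By R13 (it is blocked, it is removed): it is in state X.
By R21 (it has attribute D): it can castle.
By R23 (it controls the center, it is en prise): it is pinned.
By R26 (it is in state X, it is adjacent to an enemy, it can castle): it may move diagonally.
By R20 (it may move diagonally, it carries flag V, it is defended): it carries flag A.
By R8 (it carries flag A, it is pinned): it has marker E.
By R17 (it has marker E): it has attribute T.
By R28 (it has attribute T): it is in state S.

Yes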